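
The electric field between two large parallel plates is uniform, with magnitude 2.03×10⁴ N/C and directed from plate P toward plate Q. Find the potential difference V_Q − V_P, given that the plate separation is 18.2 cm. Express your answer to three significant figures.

In a uniform field, potential decreases in the direction of E: ΔV = −E·d for a displacement d parallel to E.
Going from P to Q is a displacement of 18.2 cm along the field, so V_Q − V_P = −Ed = -3690 V.

-3690 V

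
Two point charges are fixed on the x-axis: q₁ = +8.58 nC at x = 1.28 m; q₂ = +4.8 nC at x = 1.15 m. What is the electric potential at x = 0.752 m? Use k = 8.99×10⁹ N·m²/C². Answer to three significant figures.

255 V

The total potential is the scalar sum of each charge's contribution, V = Σ kqᵢ/rᵢ.
Distances from the field point to each charge: r₁ = 0.528 m, r₂ = 0.398 m.
V = k[(8.58×10⁻⁹)/(0.528) + (4.80×10⁻⁹)/(0.398)] = 255 V.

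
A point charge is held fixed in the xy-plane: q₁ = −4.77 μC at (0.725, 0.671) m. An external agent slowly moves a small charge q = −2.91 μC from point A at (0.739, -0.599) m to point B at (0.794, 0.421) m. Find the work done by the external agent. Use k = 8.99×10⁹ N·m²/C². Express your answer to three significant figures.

For quasistatic motion the external work equals the change in potential energy: W_ext = qΔV = q(V_B − V_A).
At A: distance to the source charge is 1.27 m; V_A = kq₁/r = -3.38×10⁴ V.
At B: distance to the source charge is 0.259 m; V_B = kq₁/r = -1.65×10⁵ V.
ΔV = V_B − V_A = -1.32×10⁵ V.
W_ext = qΔV = (-2.91×10⁻⁶ C)(-1.32×10⁵ V) = 0.383 J.

0.383 J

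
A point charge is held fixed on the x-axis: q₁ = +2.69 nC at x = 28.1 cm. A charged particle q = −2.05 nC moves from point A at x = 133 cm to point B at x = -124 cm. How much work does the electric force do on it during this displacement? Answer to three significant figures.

-1.47×10⁻⁸ J

The work done by the electric force is W_field = −ΔU = −q(V_B − V_A) = q(V_A − V_B).
At A: distance to the source charge is 1.05 m; V_A = kq₁/r = 23.1 V.
At B: distance to the source charge is 1.52 m; V_B = kq₁/r = 15.9 V.
ΔV = V_B − V_A = -7.15 V.
W_field = −qΔV = −(-2.05×10⁻⁹ C)(-7.15 V) = -1.47×10⁻⁸ J.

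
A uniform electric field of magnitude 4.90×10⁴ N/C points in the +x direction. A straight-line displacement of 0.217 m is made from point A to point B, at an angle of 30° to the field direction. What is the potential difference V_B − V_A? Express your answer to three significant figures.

-9210 V

Only the component of displacement along E changes the potential: ΔV = −E·d·cosθ.
ΔV = −(4.90×10⁴ V/m)(0.217 m)cos30° = -9210 V.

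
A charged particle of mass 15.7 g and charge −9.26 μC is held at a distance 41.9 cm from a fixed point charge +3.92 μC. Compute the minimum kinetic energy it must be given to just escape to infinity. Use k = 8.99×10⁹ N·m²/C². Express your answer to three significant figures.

To just escape, total mechanical energy must reach zero at infinity: ½mv²_min + U = 0, so ½mv²_min = −U = |kQq|/r.
|U| = |kQq|/r = (8.99×10⁹ N·m²/C²)(3.92×10⁻⁶)(9.26×10⁻⁶)/(0.419) = 0.779 J.

0.779 J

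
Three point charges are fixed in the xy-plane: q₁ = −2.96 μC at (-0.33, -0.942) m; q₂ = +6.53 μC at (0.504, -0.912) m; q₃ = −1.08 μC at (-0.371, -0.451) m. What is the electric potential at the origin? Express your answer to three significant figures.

1.31×10⁴ V

The total potential is the scalar sum of each charge's contribution, V = Σ kqᵢ/rᵢ.
Distances from the field point to each charge: r₁ = 0.998 m, r₂ = 1.04 m, r₃ = 0.584 m.
V = k[(-2.96×10⁻⁶)/(0.998) + (6.53×10⁻⁶)/(1.04) + (-1.08×10⁻⁶)/(0.584)] = 1.31×10⁴ V.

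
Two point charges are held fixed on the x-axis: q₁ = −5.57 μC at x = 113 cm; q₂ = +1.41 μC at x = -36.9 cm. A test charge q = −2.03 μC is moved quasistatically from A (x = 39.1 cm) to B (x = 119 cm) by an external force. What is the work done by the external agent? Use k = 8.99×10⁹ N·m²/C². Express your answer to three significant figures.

1.57 J

For quasistatic motion the external work equals the change in potential energy: W_ext = qΔV = q(V_B − V_A).
At A: distances to the source charges are 0.739 m, 0.760 m; V_A = Σ kqᵢ/rᵢ = -5.11×10⁴ V.
At B: distances to the source charges are 0.0600 m, 1.56 m; V_B = Σ kqᵢ/rᵢ = -8.26×10⁵ V.
ΔV = V_B − V_A = -7.75×10⁵ V.
W_ext = qΔV = (-2.03×10⁻⁶ C)(-7.75×10⁵ V) = 1.57 J.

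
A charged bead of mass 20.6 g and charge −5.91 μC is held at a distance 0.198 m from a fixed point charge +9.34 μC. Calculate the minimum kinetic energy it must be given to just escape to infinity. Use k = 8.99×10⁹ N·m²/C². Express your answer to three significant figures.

To just escape, total mechanical energy must reach zero at infinity: ½mv²_min + U = 0, so ½mv²_min = −U = |kQq|/r.
|U| = |kQq|/r = (8.99×10⁹ N·m²/C²)(9.34×10⁻⁶)(5.91×10⁻⁶)/(0.198) = 2.51 J.

2.51 J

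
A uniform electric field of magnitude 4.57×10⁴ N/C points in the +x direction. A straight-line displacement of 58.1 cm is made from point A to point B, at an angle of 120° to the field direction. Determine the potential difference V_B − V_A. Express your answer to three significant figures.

1.33×10⁴ V

Only the component of displacement along E changes the potential: ΔV = −E·d·cosθ.
ΔV = −(4.57×10⁴ V/m)(0.581 m)cos120° = 1.33×10⁴ V.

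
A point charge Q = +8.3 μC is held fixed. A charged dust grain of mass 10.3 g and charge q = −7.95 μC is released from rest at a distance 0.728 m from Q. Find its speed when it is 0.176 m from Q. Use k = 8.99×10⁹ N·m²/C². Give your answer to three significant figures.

22.3 m/s

Only the electrostatic force acts, so mechanical energy is conserved: ½mv² = U₁ − U₂ = kQq(1/r₁ − 1/r₂).
U₁ − U₂ = (8.99×10⁹ N·m²/C²)(8.30×10⁻⁶ C)(-7.95×10⁻⁶ C)(1/0.728 − 1/0.176) = 2.56 J.
v = √(2·2.56/0.0103) = 22.3 m/s.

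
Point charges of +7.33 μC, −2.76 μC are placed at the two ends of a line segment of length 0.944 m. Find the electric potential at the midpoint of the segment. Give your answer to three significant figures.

Electric potential is a scalar, so the contributions from each charge add algebraically: V = Σ kqᵢ/rᵢ.
Each charge is 0.472 m from the midpoint.
V = k[(7.33×10⁻⁶)/(0.472) + (-2.76×10⁻⁶)/(0.472)] = 8.70×10⁴ V.

8.70×10⁴ V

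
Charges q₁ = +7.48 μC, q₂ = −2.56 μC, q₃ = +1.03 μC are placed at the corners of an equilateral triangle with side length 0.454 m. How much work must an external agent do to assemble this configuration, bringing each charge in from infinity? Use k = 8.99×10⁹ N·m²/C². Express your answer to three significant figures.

The work to assemble the configuration equals its total potential energy, U = Σ kqᵢqⱼ/rᵢⱼ over all pairs.
All three pair separations equal the side length, 0.454 m.
U = (-0.379) + (0.153) + (-0.0522) = -0.279 J.

-0.279 J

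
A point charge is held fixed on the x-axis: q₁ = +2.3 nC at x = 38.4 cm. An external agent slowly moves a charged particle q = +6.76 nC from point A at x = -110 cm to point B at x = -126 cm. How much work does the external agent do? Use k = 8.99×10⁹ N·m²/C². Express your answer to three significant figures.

For quasistatic motion the external work equals the change in potential energy: W_ext = qΔV = q(V_B − V_A).
At A: distance to the source charge is 1.48 m; V_A = kq₁/r = 13.9 V.
At B: distance to the source charge is 1.64 m; V_B = kq₁/r = 12.6 V.
ΔV = V_B − V_A = -1.36 V.
W_ext = qΔV = (6.76×10⁻⁹ C)(-1.36 V) = -9.17×10⁻⁹ J.

-9.17×10⁻⁹ J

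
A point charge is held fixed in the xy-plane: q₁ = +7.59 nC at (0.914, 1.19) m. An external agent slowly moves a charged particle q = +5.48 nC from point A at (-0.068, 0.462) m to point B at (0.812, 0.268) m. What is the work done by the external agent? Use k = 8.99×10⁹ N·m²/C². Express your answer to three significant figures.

For quasistatic motion the external work equals the change in potential energy: W_ext = qΔV = q(V_B − V_A).
At A: distance to the source charge is 1.22 m; V_A = kq₁/r = 55.8 V.
At B: distance to the source charge is 0.928 m; V_B = kq₁/r = 73.6 V.
ΔV = V_B − V_A = 17.7 V.
W_ext = qΔV = (5.48×10⁻⁹ C)(17.7 V) = 9.72×10⁻⁸ J.

9.72×10⁻⁸ J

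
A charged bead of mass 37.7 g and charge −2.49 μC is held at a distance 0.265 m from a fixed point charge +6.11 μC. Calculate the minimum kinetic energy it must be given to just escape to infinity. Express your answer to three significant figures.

To just escape, total mechanical energy must reach zero at infinity: ½mv²_min + U = 0, so ½mv²_min = −U = |kQq|/r.
|U| = |kQq|/r = (8.99×10⁹ N·m²/C²)(6.11×10⁻⁶)(2.49×10⁻⁶)/(0.265) = 0.516 J.

0.516 J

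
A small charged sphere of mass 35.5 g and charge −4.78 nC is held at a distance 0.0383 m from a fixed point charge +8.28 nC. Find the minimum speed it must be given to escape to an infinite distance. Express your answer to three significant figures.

0.0229 m/s

To just escape, total mechanical energy must reach zero at infinity: ½mv²_min + U = 0, so ½mv²_min = −U = |kQq|/r.
|U| = |kQq|/r = (8.99×10⁹ N·m²/C²)(8.28×10⁻⁹)(4.78×10⁻⁹)/(0.0383) = 9.29×10⁻⁶ J.
v_min = √(2|U|/m) = √(2·9.29×10⁻⁶/0.0355) = 0.0229 m/s.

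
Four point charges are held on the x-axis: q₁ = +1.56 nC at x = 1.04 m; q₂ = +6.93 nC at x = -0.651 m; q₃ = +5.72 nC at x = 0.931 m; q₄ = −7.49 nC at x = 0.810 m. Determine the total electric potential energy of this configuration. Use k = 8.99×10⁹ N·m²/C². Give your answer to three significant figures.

The assembly work is the sum of pairwise potential energies, U = Σ_{i<j} kqᵢqⱼ/rᵢⱼ.
Pair separations: r₁₂ = 1.69 m, r₁₃ = 0.109 m, r₁₄ = 0.230 m, r₂₃ = 1.58 m, r₂₄ = 1.46 m, r₃₄ = 0.121 m.
Summing all 6 pair terms gives U = -2.94×10⁻⁶ J.

-2.94×10⁻⁶ J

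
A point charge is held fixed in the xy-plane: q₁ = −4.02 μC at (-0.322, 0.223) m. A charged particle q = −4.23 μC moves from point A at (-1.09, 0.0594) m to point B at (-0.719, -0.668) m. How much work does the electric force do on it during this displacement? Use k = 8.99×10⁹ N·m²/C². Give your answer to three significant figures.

0.0380 J

The work done by the electric force is W_field = −ΔU = −q(V_B − V_A) = q(V_A − V_B).
At A: distance to the source charge is 0.785 m; V_A = kq₁/r = -4.60×10⁴ V.
At B: distance to the source charge is 0.975 m; V_B = kq₁/r = -3.70×10⁴ V.
ΔV = V_B − V_A = 8970 V.
W_field = −qΔV = −(-4.23×10⁻⁶ C)(8970 V) = 0.0380 J.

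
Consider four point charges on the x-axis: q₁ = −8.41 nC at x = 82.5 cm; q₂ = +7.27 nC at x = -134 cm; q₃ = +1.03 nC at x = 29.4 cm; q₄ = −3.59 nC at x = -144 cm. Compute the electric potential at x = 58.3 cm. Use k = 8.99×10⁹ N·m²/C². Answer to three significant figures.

-262 V

The total potential is the scalar sum of each charge's contribution, V = Σ kqᵢ/rᵢ.
Distances from the field point to each charge: r₁ = 0.242 m, r₂ = 1.92 m, r₃ = 0.289 m, r₄ = 2.02 m.
V = k[(-8.41×10⁻⁹)/(0.242) + (7.27×10⁻⁹)/(1.92) + (1.03×10⁻⁹)/(0.289) + (-3.59×10⁻⁹)/(2.02)] = -262 V.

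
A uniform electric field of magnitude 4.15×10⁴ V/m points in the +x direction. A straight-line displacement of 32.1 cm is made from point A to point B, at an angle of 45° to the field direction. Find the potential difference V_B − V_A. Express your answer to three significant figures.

-9420 V

Only the component of displacement along E changes the potential: ΔV = −E·d·cosθ.
ΔV = −(4.15×10⁴ V/m)(0.321 m)cos45° = -9420 V.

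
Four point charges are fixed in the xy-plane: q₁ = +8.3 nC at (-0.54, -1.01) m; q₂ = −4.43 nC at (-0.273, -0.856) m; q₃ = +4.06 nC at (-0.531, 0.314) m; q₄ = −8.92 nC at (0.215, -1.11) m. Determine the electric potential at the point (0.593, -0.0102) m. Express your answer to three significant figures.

Electric potential is a scalar, so the contributions from each charge add algebraically: V = Σ kqᵢ/rᵢ.
Distances from the field point to each charge: r₁ = 1.51 m, r₂ = 1.21 m, r₃ = 1.17 m, r₄ = 1.16 m.
V = k[(8.30×10⁻⁹)/(1.51) + (-4.43×10⁻⁹)/(1.21) + (4.06×10⁻⁹)/(1.17) + (-8.92×10⁻⁹)/(1.16)] = -21.3 V.

-21.3 V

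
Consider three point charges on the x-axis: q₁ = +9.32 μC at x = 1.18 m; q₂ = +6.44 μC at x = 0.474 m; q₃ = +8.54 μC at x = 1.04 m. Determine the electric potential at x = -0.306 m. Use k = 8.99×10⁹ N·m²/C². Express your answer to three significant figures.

1.88×10⁵ V

The total potential is the scalar sum of each charge's contribution, V = Σ kqᵢ/rᵢ.
Distances from the field point to each charge: r₁ = 1.49 m, r₂ = 0.780 m, r₃ = 1.35 m.
V = k[(9.32×10⁻⁶)/(1.49) + (6.44×10⁻⁶)/(0.780) + (8.54×10⁻⁶)/(1.35)] = 1.88×10⁵ V.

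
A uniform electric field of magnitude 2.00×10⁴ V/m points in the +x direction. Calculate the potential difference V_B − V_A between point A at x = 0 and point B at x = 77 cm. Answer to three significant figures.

In a uniform field, potential decreases in the direction of E: V_B − V_A = −E·Δx.
V_B − V_A = −(2.00×10⁴ V/m)(0.770 m) = -1.54×10⁴ V.

-1.54×10⁴ V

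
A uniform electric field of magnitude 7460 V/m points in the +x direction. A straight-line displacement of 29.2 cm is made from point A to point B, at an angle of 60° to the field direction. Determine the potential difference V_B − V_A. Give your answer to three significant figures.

-1090 V

Only the component of displacement along E changes the potential: ΔV = −E·d·cosθ.
ΔV = −(7460 V/m)(0.292 m)cos60° = -1090 V.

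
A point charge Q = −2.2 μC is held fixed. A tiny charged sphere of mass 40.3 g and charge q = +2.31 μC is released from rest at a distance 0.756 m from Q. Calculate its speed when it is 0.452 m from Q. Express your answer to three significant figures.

Only the electrostatic force acts, so mechanical energy is conserved: ½mv² = U₁ − U₂ = kQq(1/r₁ − 1/r₂).
U₁ − U₂ = (8.99×10⁹ N·m²/C²)(-2.20×10⁻⁶ C)(2.31×10⁻⁶ C)(1/0.756 − 1/0.452) = 0.0406 J.
v = √(2·0.0406/0.0403) = 1.42 m/s.

1.42 m/s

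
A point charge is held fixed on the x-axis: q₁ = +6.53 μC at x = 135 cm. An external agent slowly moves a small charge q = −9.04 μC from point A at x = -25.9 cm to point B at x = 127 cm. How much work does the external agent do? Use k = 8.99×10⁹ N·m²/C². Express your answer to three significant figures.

-6.30 J

For quasistatic motion the external work equals the change in potential energy: W_ext = qΔV = q(V_B − V_A).
At A: distance to the source charge is 1.61 m; V_A = kq₁/r = 3.65×10⁴ V.
At B: distance to the source charge is 0.0800 m; V_B = kq₁/r = 7.34×10⁵ V.
ΔV = V_B − V_A = 6.97×10⁵ V.
W_ext = qΔV = (-9.04×10⁻⁶ C)(6.97×10⁵ V) = -6.30 J.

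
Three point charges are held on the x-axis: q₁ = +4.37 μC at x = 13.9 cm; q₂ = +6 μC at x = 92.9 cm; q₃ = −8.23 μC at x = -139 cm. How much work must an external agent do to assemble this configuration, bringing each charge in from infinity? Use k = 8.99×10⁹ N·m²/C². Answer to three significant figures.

-0.105 J

The assembly work is the sum of pairwise potential energies, U = Σ_{i<j} kqᵢqⱼ/rᵢⱼ.
Pair separations: r₁₂ = 0.790 m, r₁₃ = 1.53 m, r₂₃ = 2.32 m.
U = (0.298) + (-0.211) + (-0.191) = -0.105 J.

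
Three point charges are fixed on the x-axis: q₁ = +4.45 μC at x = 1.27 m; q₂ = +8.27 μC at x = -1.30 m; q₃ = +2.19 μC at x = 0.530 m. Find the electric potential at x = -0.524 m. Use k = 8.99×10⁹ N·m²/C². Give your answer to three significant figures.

The total potential is the scalar sum of each charge's contribution, V = Σ kqᵢ/rᵢ.
Distances from the field point to each charge: r₁ = 1.79 m, r₂ = 0.776 m, r₃ = 1.05 m.
V = k[(4.45×10⁻⁶)/(1.79) + (8.27×10⁻⁶)/(0.776) + (2.19×10⁻⁶)/(1.05)] = 1.37×10⁵ V.

1.37×10⁵ V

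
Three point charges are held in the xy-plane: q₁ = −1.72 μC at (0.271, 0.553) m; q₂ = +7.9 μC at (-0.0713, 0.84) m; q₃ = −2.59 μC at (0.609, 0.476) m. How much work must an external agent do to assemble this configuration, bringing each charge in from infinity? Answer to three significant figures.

-0.396 J

The assembly work is the sum of pairwise potential energies, U = Σ_{i<j} kqᵢqⱼ/rᵢⱼ.
Pair separations: r₁₂ = 0.447 m, r₁₃ = 0.347 m, r₂₃ = 0.772 m.
U = (-0.273) + (0.116) + (-0.238) = -0.396 J.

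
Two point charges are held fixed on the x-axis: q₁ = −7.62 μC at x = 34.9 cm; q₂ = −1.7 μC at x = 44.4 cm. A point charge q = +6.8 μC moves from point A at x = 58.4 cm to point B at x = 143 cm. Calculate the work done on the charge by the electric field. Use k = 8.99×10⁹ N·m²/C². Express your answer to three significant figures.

-2.19 J

The work done by the electric force is W_field = −ΔU = −q(V_B − V_A) = q(V_A − V_B).
At A: distances to the source charges are 0.235 m, 0.140 m; V_A = Σ kqᵢ/rᵢ = -4.01×10⁵ V.
At B: distances to the source charges are 1.08 m, 0.986 m; V_B = Σ kqᵢ/rᵢ = -7.89×10⁴ V.
ΔV = V_B − V_A = 3.22×10⁵ V.
W_field = −qΔV = −(6.80×10⁻⁶ C)(3.22×10⁵ V) = -2.19 J.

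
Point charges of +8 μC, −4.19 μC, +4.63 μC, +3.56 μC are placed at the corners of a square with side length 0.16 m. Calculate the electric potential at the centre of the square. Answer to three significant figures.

9.54×10⁵ V

The total potential is the scalar sum of each charge's contribution, V = Σ kqᵢ/rᵢ.
The distance from each corner to the centre is a√2/2 = 0.113 m.
V = k[(8.00×10⁻⁶)/(0.113) + (-4.19×10⁻⁶)/(0.113) + (4.63×10⁻⁶)/(0.113) + (3.56×10⁻⁶)/(0.113)] = 9.54×10⁵ V.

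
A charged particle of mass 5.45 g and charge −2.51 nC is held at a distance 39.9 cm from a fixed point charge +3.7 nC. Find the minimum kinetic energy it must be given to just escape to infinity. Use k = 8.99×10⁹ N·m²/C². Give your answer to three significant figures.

2.09×10⁻⁷ J

To just escape, total mechanical energy must reach zero at infinity: ½mv²_min + U = 0, so ½mv²_min = −U = |kQq|/r.
|U| = |kQq|/r = (8.99×10⁹ N·m²/C²)(3.70×10⁻⁹)(2.51×10⁻⁹)/(0.399) = 2.09×10⁻⁷ J.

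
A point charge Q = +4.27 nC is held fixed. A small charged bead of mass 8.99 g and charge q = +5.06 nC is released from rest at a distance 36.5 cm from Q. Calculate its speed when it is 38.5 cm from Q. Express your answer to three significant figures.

2.48×10⁻³ m/s

Only the electrostatic force acts, so mechanical energy is conserved: ½mv² = U₁ − U₂ = kQq(1/r₁ − 1/r₂).
U₁ − U₂ = (8.99×10⁹ N·m²/C²)(4.27×10⁻⁹ C)(5.06×10⁻⁹ C)(1/0.365 − 1/0.385) = 2.76×10⁻⁸ J.
v = √(2·2.76×10⁻⁸/8.99×10⁻³) = 2.48×10⁻³ m/s.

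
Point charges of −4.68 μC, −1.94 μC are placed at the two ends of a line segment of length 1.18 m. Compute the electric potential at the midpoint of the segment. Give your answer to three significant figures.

Electric potential is a scalar, so the contributions from each charge add algebraically: V = Σ kqᵢ/rᵢ.
Each charge is 0.590 m from the midpoint.
V = k[(-4.68×10⁻⁶)/(0.590) + (-1.94×10⁻⁶)/(0.590)] = -1.01×10⁵ V.

-1.01×10⁵ V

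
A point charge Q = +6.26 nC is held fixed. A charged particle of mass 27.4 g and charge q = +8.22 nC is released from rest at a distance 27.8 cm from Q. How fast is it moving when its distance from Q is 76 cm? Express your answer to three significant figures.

Only the electrostatic force acts, so mechanical energy is conserved: ½mv² = U₁ − U₂ = kQq(1/r₁ − 1/r₂).
U₁ − U₂ = (8.99×10⁹ N·m²/C²)(6.26×10⁻⁹ C)(8.22×10⁻⁹ C)(1/0.278 − 1/0.760) = 1.06×10⁻⁶ J.
v = √(2·1.06×10⁻⁶/0.0274) = 8.78×10⁻³ m/s.

8.78×10⁻³ m/s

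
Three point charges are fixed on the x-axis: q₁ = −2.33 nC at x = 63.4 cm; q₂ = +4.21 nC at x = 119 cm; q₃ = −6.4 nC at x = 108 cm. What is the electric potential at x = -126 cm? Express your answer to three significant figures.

The total potential is the scalar sum of each charge's contribution, V = Σ kqᵢ/rᵢ.
Distances from the field point to each charge: r₁ = 1.89 m, r₂ = 2.45 m, r₃ = 2.34 m.
V = k[(-2.33×10⁻⁹)/(1.89) + (4.21×10⁻⁹)/(2.45) + (-6.40×10⁻⁹)/(2.34)] = -20.2 V.

-20.2 V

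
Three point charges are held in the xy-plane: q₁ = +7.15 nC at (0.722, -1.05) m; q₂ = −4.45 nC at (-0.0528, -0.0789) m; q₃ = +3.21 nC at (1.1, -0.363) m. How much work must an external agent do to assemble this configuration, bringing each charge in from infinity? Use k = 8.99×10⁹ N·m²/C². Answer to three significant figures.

The assembly work is the sum of pairwise potential energies, U = Σ_{i<j} kqᵢqⱼ/rᵢⱼ.
Pair separations: r₁₂ = 1.24 m, r₁₃ = 0.784 m, r₂₃ = 1.19 m.
U = (-2.30×10⁻⁷) + (2.63×10⁻⁷) + (-1.08×10⁻⁷) = -7.53×10⁻⁸ J.

-7.53×10⁻⁸ J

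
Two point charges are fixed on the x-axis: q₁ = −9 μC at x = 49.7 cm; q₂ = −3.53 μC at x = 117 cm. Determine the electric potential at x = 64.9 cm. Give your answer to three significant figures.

-5.93×10⁵ V

The total potential is the scalar sum of each charge's contribution, V = Σ kqᵢ/rᵢ.
Distances from the field point to each charge: r₁ = 0.152 m, r₂ = 0.521 m.
V = k[(-9.00×10⁻⁶)/(0.152) + (-3.53×10⁻⁶)/(0.521)] = -5.93×10⁵ V.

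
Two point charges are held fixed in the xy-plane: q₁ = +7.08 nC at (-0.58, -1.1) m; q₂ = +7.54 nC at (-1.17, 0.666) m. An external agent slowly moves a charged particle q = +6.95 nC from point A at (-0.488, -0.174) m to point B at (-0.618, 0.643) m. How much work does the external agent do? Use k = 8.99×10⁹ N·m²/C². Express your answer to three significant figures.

For quasistatic motion the external work equals the change in potential energy: W_ext = qΔV = q(V_B − V_A).
At A: distances to the source charges are 0.931 m, 1.08 m; V_A = Σ kqᵢ/rᵢ = 131 V.
At B: distances to the source charges are 1.74 m, 0.552 m; V_B = Σ kqᵢ/rᵢ = 159 V.
ΔV = V_B − V_A = 28.2 V.
W_ext = qΔV = (6.95×10⁻⁹ C)(28.2 V) = 1.96×10⁻⁷ J.

1.96×10⁻⁷ J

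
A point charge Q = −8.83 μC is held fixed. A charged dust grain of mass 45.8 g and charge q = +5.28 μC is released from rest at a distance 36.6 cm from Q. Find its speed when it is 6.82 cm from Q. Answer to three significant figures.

14.8 m/s

Only the electrostatic force acts, so mechanical energy is conserved: ½mv² = U₁ − U₂ = kQq(1/r₁ − 1/r₂).
U₁ − U₂ = (8.99×10⁹ N·m²/C²)(-8.83×10⁻⁶ C)(5.28×10⁻⁶ C)(1/0.366 − 1/0.0682) = 5.00 J.
v = √(2·5.00/0.0458) = 14.8 m/s.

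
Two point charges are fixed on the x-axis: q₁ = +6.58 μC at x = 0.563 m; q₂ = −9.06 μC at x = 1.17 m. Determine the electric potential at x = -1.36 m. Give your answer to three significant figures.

The total potential is the scalar sum of each charge's contribution, V = Σ kqᵢ/rᵢ.
Distances from the field point to each charge: r₁ = 1.92 m, r₂ = 2.53 m.
V = k[(6.58×10⁻⁶)/(1.92) + (-9.06×10⁻⁶)/(2.53)] = -1430 V.

-1430 V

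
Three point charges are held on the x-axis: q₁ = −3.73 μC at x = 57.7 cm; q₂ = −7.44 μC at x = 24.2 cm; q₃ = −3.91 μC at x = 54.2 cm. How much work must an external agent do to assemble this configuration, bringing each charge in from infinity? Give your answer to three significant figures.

The work to assemble the configuration equals its total potential energy, U = Σ kqᵢqⱼ/rᵢⱼ over all pairs.
Pair separations: r₁₂ = 0.335 m, r₁₃ = 0.0350 m, r₂₃ = 0.300 m.
U = (0.745) + (3.75) + (0.872) = 5.36 J.

5.36 J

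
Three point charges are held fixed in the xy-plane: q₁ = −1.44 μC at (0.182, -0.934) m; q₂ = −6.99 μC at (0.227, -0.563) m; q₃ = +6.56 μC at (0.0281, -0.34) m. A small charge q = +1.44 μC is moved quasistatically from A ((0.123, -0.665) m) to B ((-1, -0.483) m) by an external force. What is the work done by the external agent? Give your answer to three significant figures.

0.432 J

For quasistatic motion the external work equals the change in potential energy: W_ext = qΔV = q(V_B − V_A).
At A: distances to the source charges are 0.275 m, 0.146 m, 0.339 m; V_A = Σ kqᵢ/rᵢ = -3.04×10⁵ V.
At B: distances to the source charges are 1.27 m, 1.23 m, 1.04 m; V_B = Σ kqᵢ/rᵢ = -4520 V.
ΔV = V_B − V_A = 3.00×10⁵ V.
W_ext = qΔV = (1.44×10⁻⁶ C)(3.00×10⁵ V) = 0.432 J.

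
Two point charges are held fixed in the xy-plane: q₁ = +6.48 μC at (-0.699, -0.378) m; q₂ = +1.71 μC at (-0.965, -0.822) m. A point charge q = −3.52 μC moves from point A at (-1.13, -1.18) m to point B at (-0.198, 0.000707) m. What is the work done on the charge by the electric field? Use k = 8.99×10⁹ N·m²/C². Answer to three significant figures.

0.0121 J

The work done by the electric force is W_field = −ΔU = −q(V_B − V_A) = q(V_A − V_B).
At A: distances to the source charges are 0.910 m, 0.394 m; V_A = Σ kqᵢ/rᵢ = 1.03×10⁵ V.
At B: distances to the source charges are 0.628 m, 1.12 m; V_B = Σ kqᵢ/rᵢ = 1.06×10⁵ V.
ΔV = V_B − V_A = 3440 V.
W_field = −qΔV = −(-3.52×10⁻⁶ C)(3440 V) = 0.0121 J.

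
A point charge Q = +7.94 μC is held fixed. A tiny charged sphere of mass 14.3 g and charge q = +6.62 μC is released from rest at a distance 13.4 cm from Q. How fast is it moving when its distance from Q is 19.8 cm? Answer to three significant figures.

12.6 m/s

Only the electrostatic force acts, so mechanical energy is conserved: ½mv² = U₁ − U₂ = kQq(1/r₁ − 1/r₂).
U₁ − U₂ = (8.99×10⁹ N·m²/C²)(7.94×10⁻⁶ C)(6.62×10⁻⁶ C)(1/0.134 − 1/0.198) = 1.14 J.
v = √(2·1.14/0.0143) = 12.6 m/s.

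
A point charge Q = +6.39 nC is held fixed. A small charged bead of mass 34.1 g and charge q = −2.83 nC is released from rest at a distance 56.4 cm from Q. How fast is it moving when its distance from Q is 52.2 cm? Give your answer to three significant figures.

1.17×10⁻³ m/s

Only the electrostatic force acts, so mechanical energy is conserved: ½mv² = U₁ − U₂ = kQq(1/r₁ − 1/r₂).
U₁ − U₂ = (8.99×10⁹ N·m²/C²)(6.39×10⁻⁹ C)(-2.83×10⁻⁹ C)(1/0.564 − 1/0.522) = 2.32×10⁻⁸ J.
v = √(2·2.32×10⁻⁸/0.0341) = 1.17×10⁻³ m/s.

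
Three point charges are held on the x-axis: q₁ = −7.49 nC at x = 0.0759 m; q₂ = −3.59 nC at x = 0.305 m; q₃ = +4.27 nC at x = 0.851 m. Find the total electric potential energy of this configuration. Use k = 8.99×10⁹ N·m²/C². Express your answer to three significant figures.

The work to assemble the configuration equals its total potential energy, U = Σ kqᵢqⱼ/rᵢⱼ over all pairs.
Pair separations: r₁₂ = 0.229 m, r₁₃ = 0.775 m, r₂₃ = 0.546 m.
U = (1.06×10⁻⁶) + (-3.71×10⁻⁷) + (-2.52×10⁻⁷) = 4.32×10⁻⁷ J.

4.32×10⁻⁷ J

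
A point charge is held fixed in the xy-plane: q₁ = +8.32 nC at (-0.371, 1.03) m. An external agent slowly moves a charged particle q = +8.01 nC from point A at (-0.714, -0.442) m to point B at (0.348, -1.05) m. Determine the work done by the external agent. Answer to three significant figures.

For quasistatic motion the external work equals the change in potential energy: W_ext = qΔV = q(V_B − V_A).
At A: distance to the source charge is 1.51 m; V_A = kq₁/r = 49.5 V.
At B: distance to the source charge is 2.20 m; V_B = kq₁/r = 34.0 V.
ΔV = V_B − V_A = -15.5 V.
W_ext = qΔV = (8.01×10⁻⁹ C)(-15.5 V) = -1.24×10⁻⁷ J.

-1.24×10⁻⁷ J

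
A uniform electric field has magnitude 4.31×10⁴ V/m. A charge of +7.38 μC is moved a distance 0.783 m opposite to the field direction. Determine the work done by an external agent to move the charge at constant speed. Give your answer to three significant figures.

0.249 J

The potential change for a displacement 0.783 m opposite to the field direction is ΔV = +Ed = 3.37×10⁴ V.
W_ext = qΔV = 0.249 J.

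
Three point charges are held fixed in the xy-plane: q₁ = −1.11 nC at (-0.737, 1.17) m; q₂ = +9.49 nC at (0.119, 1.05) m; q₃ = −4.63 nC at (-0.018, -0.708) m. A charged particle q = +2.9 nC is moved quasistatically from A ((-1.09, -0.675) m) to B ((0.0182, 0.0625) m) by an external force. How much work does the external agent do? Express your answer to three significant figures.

For quasistatic motion the external work equals the change in potential energy: W_ext = qΔV = q(V_B − V_A).
At A: distances to the source charges are 1.88 m, 2.11 m, 1.07 m; V_A = Σ kqᵢ/rᵢ = -3.62 V.
At B: distances to the source charges are 1.34 m, 0.993 m, 0.771 m; V_B = Σ kqᵢ/rᵢ = 24.5 V.
ΔV = V_B − V_A = 28.2 V.
W_ext = qΔV = (2.90×10⁻⁹ C)(28.2 V) = 8.17×10⁻⁸ J.

8.17×10⁻⁸ J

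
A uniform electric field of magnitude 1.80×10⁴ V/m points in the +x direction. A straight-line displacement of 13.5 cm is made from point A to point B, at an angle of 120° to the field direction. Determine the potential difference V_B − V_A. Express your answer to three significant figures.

Only the component of displacement along E changes the potential: ΔV = −E·d·cosθ.
ΔV = −(1.80×10⁴ V/m)(0.135 m)cos120° = 1220 V.

1220 V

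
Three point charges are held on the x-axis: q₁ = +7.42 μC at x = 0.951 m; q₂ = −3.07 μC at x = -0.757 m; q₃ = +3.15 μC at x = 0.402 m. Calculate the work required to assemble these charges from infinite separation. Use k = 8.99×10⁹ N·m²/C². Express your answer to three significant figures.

The assembly work is the sum of pairwise potential energies, U = Σ_{i<j} kqᵢqⱼ/rᵢⱼ.
Pair separations: r₁₂ = 1.71 m, r₁₃ = 0.549 m, r₂₃ = 1.16 m.
U = (-0.120) + (0.383) + (-0.0750) = 0.188 J.

0.188 J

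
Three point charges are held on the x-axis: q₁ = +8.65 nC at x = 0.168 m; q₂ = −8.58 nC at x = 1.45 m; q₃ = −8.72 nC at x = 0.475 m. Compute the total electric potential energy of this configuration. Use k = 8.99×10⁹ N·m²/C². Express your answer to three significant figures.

The assembly work is the sum of pairwise potential energies, U = Σ_{i<j} kqᵢqⱼ/rᵢⱼ.
Pair separations: r₁₂ = 1.28 m, r₁₃ = 0.307 m, r₂₃ = 0.975 m.
U = (-5.20×10⁻⁷) + (-2.21×10⁻⁶) + (6.90×10⁻⁷) = -2.04×10⁻⁶ J.

-2.04×10⁻⁶ J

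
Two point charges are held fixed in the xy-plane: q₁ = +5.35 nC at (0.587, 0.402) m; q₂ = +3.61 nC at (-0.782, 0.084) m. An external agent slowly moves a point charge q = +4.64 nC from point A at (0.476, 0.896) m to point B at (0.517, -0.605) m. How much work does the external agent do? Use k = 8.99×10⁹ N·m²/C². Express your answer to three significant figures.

-2.18×10⁻⁷ J

For quasistatic motion the external work equals the change in potential energy: W_ext = qΔV = q(V_B − V_A).
At A: distances to the source charges are 0.506 m, 1.50 m; V_A = Σ kqᵢ/rᵢ = 117 V.
At B: distances to the source charges are 1.01 m, 1.47 m; V_B = Σ kqᵢ/rᵢ = 69.7 V.
ΔV = V_B − V_A = -46.9 V.
W_ext = qΔV = (4.64×10⁻⁹ C)(-46.9 V) = -2.18×10⁻⁷ J.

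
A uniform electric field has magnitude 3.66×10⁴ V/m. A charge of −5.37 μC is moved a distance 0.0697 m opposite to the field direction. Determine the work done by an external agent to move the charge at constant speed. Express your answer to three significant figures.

The potential change for a displacement 0.0697 m opposite to the field direction is ΔV = +Ed = 2550 V.
W_ext = qΔV = -0.0137 J.

-0.0137 J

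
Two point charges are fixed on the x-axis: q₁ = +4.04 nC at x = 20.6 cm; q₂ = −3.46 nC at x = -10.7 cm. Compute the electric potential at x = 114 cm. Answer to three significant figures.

Electric potential is a scalar, so the contributions from each charge add algebraically: V = Σ kqᵢ/rᵢ.
Distances from the field point to each charge: r₁ = 0.934 m, r₂ = 1.25 m.
V = k[(4.04×10⁻⁹)/(0.934) + (-3.46×10⁻⁹)/(1.25)] = 13.9 V.

13.9 V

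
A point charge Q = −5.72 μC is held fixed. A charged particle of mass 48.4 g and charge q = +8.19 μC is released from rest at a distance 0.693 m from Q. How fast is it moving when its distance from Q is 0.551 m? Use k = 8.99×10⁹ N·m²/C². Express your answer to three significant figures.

Only the electrostatic force acts, so mechanical energy is conserved: ½mv² = U₁ − U₂ = kQq(1/r₁ − 1/r₂).
U₁ − U₂ = (8.99×10⁹ N·m²/C²)(-5.72×10⁻⁶ C)(8.19×10⁻⁶ C)(1/0.693 − 1/0.551) = 0.157 J.
v = √(2·0.157/0.0484) = 2.54 m/s.

2.54 m/s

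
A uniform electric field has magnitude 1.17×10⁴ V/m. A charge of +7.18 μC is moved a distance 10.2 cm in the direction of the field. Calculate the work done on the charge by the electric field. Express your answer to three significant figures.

The potential change for a displacement 10.2 cm in the direction of the field is ΔV = −Ed = -1190 V.
W_field = −qΔV = 8.57×10⁻³ J.

8.57×10⁻³ J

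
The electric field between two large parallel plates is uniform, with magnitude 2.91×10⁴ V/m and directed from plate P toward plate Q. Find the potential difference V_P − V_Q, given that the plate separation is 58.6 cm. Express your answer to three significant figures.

1.71×10⁴ V

In a uniform field, potential decreases in the direction of E: ΔV = −E·d for a displacement d parallel to E.
Going from Q to P is a displacement of 58.6 cm opposite to the field, so V_P − V_Q = +Ed = 1.71×10⁴ V.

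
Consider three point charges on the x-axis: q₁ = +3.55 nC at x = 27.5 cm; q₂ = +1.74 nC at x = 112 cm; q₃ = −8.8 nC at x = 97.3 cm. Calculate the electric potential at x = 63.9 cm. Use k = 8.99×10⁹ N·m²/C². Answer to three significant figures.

The total potential is the scalar sum of each charge's contribution, V = Σ kqᵢ/rᵢ.
Distances from the field point to each charge: r₁ = 0.364 m, r₂ = 0.481 m, r₃ = 0.334 m.
V = k[(3.55×10⁻⁹)/(0.364) + (1.74×10⁻⁹)/(0.481) + (-8.80×10⁻⁹)/(0.334)] = -117 V.

-117 V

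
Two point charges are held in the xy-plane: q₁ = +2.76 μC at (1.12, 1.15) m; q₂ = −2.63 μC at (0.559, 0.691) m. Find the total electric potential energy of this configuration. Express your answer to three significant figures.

-0.0900 J

The assembly work is the sum of pairwise potential energies, U = Σ_{i<j} kqᵢqⱼ/rᵢⱼ.
Pair separations: r₁₂ = 0.725 m.
U = (-0.0900) = -0.0900 J.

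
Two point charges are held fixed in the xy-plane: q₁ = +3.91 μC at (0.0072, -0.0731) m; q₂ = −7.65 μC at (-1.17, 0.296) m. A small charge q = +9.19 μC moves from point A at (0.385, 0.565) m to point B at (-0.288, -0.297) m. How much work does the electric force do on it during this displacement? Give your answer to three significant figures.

The work done by the electric force is W_field = −ΔU = −q(V_B − V_A) = q(V_A − V_B).
At A: distances to the source charges are 0.742 m, 1.58 m; V_A = Σ kqᵢ/rᵢ = 3820 V.
At B: distances to the source charges are 0.371 m, 1.06 m; V_B = Σ kqᵢ/rᵢ = 3.02×10⁴ V.
ΔV = V_B − V_A = 2.63×10⁴ V.
W_field = −qΔV = −(9.19×10⁻⁶ C)(2.63×10⁴ V) = -0.242 J.

-0.242 J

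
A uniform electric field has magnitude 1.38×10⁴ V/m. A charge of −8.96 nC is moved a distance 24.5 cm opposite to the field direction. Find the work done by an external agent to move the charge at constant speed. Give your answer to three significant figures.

-3.03×10⁻⁵ J

The potential change for a displacement 24.5 cm opposite to the field direction is ΔV = +Ed = 3380 V.
W_ext = qΔV = -3.03×10⁻⁵ J.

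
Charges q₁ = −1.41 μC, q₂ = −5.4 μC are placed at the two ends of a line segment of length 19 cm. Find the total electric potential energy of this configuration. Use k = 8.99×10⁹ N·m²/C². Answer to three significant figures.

0.360 J

The assembly work is the sum of pairwise potential energies, U = Σ_{i<j} kqᵢqⱼ/rᵢⱼ.
The separation is r = 0.190 m.
U = (0.360) = 0.360 J.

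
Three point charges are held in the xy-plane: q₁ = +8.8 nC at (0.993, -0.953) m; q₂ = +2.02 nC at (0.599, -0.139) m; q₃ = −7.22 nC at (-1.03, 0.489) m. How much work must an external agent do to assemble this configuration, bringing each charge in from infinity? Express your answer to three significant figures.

The assembly work is the sum of pairwise potential energies, U = Σ_{i<j} kqᵢqⱼ/rᵢⱼ.
Pair separations: r₁₂ = 0.904 m, r₁₃ = 2.48 m, r₂₃ = 1.75 m.
U = (1.77×10⁻⁷) + (-2.30×10⁻⁷) + (-7.51×10⁻⁸) = -1.28×10⁻⁷ J.

-1.28×10⁻⁷ J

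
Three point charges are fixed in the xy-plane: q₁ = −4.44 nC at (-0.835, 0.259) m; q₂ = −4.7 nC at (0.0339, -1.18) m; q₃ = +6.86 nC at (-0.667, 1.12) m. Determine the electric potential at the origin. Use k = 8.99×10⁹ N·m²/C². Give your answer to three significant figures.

-34.1 V

Electric potential is a scalar, so the contributions from each charge add algebraically: V = Σ kqᵢ/rᵢ.
Distances from the field point to each charge: r₁ = 0.874 m, r₂ = 1.18 m, r₃ = 1.30 m.
V = k[(-4.44×10⁻⁹)/(0.874) + (-4.70×10⁻⁹)/(1.18) + (6.86×10⁻⁹)/(1.30)] = -34.1 V.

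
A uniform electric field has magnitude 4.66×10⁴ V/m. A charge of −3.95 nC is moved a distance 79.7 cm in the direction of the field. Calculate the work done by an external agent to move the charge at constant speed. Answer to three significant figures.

The potential change for a displacement 79.7 cm in the direction of the field is ΔV = −Ed = -3.71×10⁴ V.
W_ext = qΔV = 1.47×10⁻⁴ J.

1.47×10⁻⁴ J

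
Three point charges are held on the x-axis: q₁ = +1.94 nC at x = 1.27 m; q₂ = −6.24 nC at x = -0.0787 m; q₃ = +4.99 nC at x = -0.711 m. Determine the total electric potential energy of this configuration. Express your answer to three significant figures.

The work to assemble the configuration equals its total potential energy, U = Σ kqᵢqⱼ/rᵢⱼ over all pairs.
Pair separations: r₁₂ = 1.35 m, r₁₃ = 1.98 m, r₂₃ = 0.632 m.
U = (-8.07×10⁻⁸) + (4.39×10⁻⁸) + (-4.43×10⁻⁷) = -4.79×10⁻⁷ J.

-4.79×10⁻⁷ J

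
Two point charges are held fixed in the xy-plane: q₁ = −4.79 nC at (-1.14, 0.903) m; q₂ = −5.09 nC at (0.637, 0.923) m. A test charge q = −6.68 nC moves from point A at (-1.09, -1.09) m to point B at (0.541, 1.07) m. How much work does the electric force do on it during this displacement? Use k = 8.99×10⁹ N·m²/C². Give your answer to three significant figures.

-1.65×10⁻⁶ J

The work done by the electric force is W_field = −ΔU = −q(V_B − V_A) = q(V_A − V_B).
At A: distances to the source charges are 1.99 m, 2.65 m; V_A = Σ kqᵢ/rᵢ = -38.9 V.
At B: distances to the source charges are 1.69 m, 0.176 m; V_B = Σ kqᵢ/rᵢ = -286 V.
ΔV = V_B − V_A = -247 V.
W_field = −qΔV = −(-6.68×10⁻⁹ C)(-247 V) = -1.65×10⁻⁶ J.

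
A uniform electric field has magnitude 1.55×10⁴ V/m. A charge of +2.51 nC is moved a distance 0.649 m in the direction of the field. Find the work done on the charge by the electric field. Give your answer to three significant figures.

2.52×10⁻⁵ J

The potential change for a displacement 0.649 m in the direction of the field is ΔV = −Ed = -1.01×10⁴ V.
W_field = −qΔV = 2.52×10⁻⁵ J.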